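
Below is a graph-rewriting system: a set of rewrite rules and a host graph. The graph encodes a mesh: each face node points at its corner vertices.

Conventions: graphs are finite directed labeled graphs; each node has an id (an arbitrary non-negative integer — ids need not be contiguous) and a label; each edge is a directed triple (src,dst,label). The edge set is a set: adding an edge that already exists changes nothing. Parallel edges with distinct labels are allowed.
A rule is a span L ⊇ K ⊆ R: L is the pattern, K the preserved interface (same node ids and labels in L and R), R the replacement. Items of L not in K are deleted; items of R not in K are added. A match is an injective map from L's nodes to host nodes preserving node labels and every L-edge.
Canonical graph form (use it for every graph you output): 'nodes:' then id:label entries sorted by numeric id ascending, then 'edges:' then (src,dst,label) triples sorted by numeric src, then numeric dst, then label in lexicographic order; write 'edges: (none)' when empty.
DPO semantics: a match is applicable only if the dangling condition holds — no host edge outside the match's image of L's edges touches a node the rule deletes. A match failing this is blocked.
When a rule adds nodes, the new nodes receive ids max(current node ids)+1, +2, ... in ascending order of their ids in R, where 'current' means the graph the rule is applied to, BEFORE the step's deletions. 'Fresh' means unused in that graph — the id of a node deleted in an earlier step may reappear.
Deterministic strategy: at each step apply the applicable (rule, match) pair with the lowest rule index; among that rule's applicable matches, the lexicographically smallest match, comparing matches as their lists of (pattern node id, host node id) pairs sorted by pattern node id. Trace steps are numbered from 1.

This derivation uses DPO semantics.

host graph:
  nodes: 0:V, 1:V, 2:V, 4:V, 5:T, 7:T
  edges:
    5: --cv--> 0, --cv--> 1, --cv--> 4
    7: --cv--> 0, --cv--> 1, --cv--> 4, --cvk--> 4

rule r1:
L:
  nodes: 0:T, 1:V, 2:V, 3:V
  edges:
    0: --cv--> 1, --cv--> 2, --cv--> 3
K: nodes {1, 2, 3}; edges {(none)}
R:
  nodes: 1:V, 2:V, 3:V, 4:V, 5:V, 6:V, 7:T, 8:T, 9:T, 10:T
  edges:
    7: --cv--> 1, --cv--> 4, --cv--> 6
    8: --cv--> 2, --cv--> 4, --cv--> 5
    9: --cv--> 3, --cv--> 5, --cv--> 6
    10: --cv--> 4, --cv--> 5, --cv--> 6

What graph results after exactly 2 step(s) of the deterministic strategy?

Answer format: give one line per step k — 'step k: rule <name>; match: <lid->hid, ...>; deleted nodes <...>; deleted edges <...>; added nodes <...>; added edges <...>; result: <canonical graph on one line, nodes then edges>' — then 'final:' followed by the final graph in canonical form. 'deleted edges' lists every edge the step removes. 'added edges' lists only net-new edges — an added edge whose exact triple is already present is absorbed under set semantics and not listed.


step 1: rule r1; match: 0->5, 1->0, 2->1, 3->4; deleted nodes 5; deleted edges (5,0,cv); (5,1,cv); (5,4,cv); added nodes 8, 9, 10, 11, 12, 13, 14; added edges (11,0,cv); (11,8,cv); (11,10,cv); (12,1,cv); (12,8,cv); (12,9,cv); (13,4,cv); (13,9,cv); (13,10,cv); (14,8,cv); (14,9,cv); (14,10,cv); result: nodes: 0:V, 1:V, 2:V, 4:V, 7:T, 8:V, 9:V, 10:V, 11:T, 12:T, 13:T, 14:T edges: (7,0,cv); (7,1,cv); (7,4,cv); (7,4,cvk); (11,0,cv); (11,8,cv); (11,10,cv); (12,1,cv); (12,8,cv); (12,9,cv); (13,4,cv); (13,9,cv); (13,10,cv); (14,8,cv); (14,9,cv); (14,10,cv)
step 2: rule r1; match: 0->11, 1->0, 2->8, 3->10; deleted nodes 11; deleted edges (11,0,cv); (11,8,cv); (11,10,cv); added nodes 15, 16, 17, 18, 19, 20, 21; added edges (18,0,cv); (18,15,cv); (18,17,cv); (19,8,cv); (19,15,cv); (19,16,cv); (20,10,cv); (20,16,cv); (20,17,cv); (21,15,cv); (21,16,cv); (21,17,cv); result: nodes: 0:V, 1:V, 2:V, 4:V, 7:T, 8:V, 9:V, 10:V, 12:T, 13:T, 14:T, 15:V, 16:V, 17:V, 18:T, 19:T, 20:T, 21:T edges: (7,0,cv); (7,1,cv); (7,4,cv); (7,4,cvk); (12,1,cv); (12,8,cv); (12,9,cv); (13,4,cv); (13,9,cv); (13,10,cv); (14,8,cv); (14,9,cv); (14,10,cv); (18,0,cv); (18,15,cv); (18,17,cv); (19,8,cv); (19,15,cv); (19,16,cv); (20,10,cv); (20,16,cv); (20,17,cv); (21,15,cv); (21,16,cv); (21,17,cv)
final:
nodes: 0:V, 1:V, 2:V, 4:V, 7:T, 8:V, 9:V, 10:V, 12:T, 13:T, 14:T, 15:V, 16:V, 17:V, 18:T, 19:T, 20:T, 21:T
edges: (7,0,cv); (7,1,cv); (7,4,cv); (7,4,cvk); (12,1,cv); (12,8,cv); (12,9,cv); (13,4,cv); (13,9,cv); (13,10,cv); (14,8,cv); (14,9,cv); (14,10,cv); (18,0,cv); (18,15,cv); (18,17,cv); (19,8,cv); (19,15,cv); (19,16,cv); (20,10,cv); (20,16,cv); (20,17,cv); (21,15,cv); (21,16,cv); (21,17,cv)


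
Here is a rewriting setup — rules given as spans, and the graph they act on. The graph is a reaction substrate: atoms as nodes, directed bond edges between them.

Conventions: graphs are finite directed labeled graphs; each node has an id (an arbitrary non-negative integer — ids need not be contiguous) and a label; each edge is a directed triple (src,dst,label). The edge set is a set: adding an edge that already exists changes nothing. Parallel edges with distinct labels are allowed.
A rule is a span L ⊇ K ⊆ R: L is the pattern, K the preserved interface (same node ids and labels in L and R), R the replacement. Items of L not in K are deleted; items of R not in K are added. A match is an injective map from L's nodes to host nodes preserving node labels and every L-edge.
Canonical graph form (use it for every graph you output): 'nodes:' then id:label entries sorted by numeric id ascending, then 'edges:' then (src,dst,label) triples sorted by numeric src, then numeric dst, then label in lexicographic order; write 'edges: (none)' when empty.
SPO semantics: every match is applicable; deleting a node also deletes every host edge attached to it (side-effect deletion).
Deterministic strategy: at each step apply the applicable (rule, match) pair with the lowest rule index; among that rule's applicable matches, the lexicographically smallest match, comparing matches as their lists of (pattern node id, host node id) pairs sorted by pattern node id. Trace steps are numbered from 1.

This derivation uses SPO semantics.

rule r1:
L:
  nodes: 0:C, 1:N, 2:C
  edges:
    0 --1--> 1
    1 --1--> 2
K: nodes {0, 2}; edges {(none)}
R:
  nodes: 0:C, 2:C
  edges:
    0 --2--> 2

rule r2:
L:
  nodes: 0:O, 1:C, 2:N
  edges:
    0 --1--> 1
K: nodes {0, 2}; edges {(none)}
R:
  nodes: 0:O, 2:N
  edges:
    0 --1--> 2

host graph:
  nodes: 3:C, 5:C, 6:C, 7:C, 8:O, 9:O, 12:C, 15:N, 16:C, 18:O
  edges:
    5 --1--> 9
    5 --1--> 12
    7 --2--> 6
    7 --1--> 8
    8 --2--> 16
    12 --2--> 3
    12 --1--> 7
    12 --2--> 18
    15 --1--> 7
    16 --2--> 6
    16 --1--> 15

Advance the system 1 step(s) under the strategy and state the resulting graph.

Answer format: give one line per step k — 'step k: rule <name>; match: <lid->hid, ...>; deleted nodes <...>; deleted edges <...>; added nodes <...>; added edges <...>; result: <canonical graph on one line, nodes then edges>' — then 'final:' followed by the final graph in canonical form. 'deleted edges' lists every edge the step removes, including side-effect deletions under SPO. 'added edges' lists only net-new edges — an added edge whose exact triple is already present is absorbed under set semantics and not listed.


step 1: rule r1; match: 0->16, 1->15, 2->7; deleted nodes 15; deleted edges (15,7,1); (16,15,1); added nodes (none); added edges (16,7,2); result: nodes: 3:C, 5:C, 6:C, 7:C, 8:O, 9:O, 12:C, 16:C, 18:O edges: (5,9,1); (5,12,1); (7,6,2); (7,8,1); (8,16,2); (12,3,2); (12,7,1); (12,18,2); (16,6,2); (16,7,2)
final:
nodes: 3:C, 5:C, 6:C, 7:C, 8:O, 9:O, 12:C, 16:C, 18:O
edges: (5,9,1); (5,12,1); (7,6,2); (7,8,1); (8,16,2); (12,3,2); (12,7,1); (12,18,2); (16,6,2); (16,7,2)


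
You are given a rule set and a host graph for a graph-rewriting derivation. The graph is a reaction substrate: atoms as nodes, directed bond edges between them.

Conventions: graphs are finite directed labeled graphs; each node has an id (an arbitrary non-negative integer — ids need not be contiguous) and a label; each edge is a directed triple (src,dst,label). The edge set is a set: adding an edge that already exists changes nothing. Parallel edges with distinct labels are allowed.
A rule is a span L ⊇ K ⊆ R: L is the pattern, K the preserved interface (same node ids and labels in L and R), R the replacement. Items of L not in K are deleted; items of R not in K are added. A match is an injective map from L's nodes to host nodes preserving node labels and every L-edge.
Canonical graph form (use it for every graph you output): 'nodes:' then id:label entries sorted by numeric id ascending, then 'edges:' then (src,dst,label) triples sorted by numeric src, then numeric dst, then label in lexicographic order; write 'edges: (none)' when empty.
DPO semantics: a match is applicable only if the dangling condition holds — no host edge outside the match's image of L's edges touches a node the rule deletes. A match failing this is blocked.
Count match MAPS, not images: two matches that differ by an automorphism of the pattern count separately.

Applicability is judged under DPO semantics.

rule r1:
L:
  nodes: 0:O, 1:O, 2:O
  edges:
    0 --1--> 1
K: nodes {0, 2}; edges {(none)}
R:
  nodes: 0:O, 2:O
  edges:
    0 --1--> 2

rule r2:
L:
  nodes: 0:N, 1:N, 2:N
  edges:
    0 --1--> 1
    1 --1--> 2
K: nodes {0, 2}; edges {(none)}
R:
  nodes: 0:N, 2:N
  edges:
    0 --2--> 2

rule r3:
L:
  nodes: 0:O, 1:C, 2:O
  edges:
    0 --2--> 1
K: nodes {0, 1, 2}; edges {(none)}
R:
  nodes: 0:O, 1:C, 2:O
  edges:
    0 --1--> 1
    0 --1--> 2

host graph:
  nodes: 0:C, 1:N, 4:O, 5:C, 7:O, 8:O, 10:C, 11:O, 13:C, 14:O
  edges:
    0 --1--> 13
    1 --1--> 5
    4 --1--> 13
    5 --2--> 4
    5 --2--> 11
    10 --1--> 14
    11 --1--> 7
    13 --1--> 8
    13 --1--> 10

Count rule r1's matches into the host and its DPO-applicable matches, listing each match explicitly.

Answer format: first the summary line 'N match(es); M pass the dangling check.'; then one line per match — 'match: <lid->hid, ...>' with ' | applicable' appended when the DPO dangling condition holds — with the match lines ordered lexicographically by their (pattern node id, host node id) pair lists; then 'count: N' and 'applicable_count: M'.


3 match(es); 3 pass the dangling check.
match: 0->11, 1->7, 2->4 | applicable
match: 0->11, 1->7, 2->8 | applicable
match: 0->11, 1->7, 2->14 | applicable
count: 3
applicable_count: 3


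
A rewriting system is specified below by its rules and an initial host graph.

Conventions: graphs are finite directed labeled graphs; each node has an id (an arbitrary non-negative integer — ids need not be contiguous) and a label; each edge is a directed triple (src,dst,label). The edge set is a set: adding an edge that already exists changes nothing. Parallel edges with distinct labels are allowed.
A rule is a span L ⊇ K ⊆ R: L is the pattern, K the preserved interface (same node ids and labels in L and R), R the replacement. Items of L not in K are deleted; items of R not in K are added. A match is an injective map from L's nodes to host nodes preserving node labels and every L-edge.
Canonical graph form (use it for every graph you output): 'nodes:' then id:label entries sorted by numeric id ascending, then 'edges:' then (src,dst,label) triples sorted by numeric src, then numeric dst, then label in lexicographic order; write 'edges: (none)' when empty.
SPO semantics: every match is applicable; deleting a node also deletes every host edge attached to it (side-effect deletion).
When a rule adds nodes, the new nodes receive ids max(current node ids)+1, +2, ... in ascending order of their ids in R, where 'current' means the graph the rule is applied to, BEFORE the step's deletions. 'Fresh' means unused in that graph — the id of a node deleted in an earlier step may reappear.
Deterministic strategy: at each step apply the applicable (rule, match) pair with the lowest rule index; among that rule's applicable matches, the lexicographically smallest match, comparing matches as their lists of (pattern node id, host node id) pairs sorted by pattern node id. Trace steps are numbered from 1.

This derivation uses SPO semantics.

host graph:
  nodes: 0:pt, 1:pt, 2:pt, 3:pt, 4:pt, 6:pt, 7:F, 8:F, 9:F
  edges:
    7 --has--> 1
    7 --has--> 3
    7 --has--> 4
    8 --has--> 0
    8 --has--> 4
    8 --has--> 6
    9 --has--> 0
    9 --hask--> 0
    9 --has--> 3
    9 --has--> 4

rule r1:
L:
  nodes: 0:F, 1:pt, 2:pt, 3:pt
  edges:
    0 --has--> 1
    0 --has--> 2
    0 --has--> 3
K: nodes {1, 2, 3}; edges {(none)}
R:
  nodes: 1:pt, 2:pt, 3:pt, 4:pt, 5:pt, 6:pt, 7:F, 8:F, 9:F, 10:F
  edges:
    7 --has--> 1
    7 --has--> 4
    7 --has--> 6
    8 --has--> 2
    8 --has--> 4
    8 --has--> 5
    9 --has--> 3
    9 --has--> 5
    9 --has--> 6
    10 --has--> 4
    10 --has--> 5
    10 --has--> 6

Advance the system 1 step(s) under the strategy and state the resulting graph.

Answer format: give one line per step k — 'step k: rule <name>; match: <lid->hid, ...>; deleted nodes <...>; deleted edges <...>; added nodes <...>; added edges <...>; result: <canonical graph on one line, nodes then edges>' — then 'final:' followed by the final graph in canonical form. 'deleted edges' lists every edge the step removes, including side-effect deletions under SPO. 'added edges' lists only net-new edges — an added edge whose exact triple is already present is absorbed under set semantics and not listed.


step 1: rule r1; match: 0->7, 1->1, 2->3, 3->4; deleted nodes 7; deleted edges (7,1,has); (7,3,has); (7,4,has); added nodes 10, 11, 12, 13, 14, 15, 16; added edges (13,1,has); (13,10,has); (13,12,has); (14,3,has); (14,10,has); (14,11,has); (15,4,has); (15,11,has); (15,12,has); (16,10,has); (16,11,has); (16,12,has); result: nodes: 0:pt, 1:pt, 2:pt, 3:pt, 4:pt, 6:pt, 8:F, 9:F, 10:pt, 11:pt, 12:pt, 13:F, 14:F, 15:F, 16:F edges: (8,0,has); (8,4,has); (8,6,has); (9,0,has); (9,0,hask); (9,3,has); (9,4,has); (13,1,has); (13,10,has); (13,12,has); (14,3,has); (14,10,has); (14,11,has); (15,4,has); (15,11,has); (15,12,has); (16,10,has); (16,11,has); (16,12,has)
final:
nodes: 0:pt, 1:pt, 2:pt, 3:pt, 4:pt, 6:pt, 8:F, 9:F, 10:pt, 11:pt, 12:pt, 13:F, 14:F, 15:F, 16:F
edges: (8,0,has); (8,4,has); (8,6,has); (9,0,has); (9,0,hask); (9,3,has); (9,4,has); (13,1,has); (13,10,has); (13,12,has); (14,3,has); (14,10,has); (14,11,has); (15,4,has); (15,11,has); (15,12,has); (16,10,has); (16,11,has); (16,12,has)


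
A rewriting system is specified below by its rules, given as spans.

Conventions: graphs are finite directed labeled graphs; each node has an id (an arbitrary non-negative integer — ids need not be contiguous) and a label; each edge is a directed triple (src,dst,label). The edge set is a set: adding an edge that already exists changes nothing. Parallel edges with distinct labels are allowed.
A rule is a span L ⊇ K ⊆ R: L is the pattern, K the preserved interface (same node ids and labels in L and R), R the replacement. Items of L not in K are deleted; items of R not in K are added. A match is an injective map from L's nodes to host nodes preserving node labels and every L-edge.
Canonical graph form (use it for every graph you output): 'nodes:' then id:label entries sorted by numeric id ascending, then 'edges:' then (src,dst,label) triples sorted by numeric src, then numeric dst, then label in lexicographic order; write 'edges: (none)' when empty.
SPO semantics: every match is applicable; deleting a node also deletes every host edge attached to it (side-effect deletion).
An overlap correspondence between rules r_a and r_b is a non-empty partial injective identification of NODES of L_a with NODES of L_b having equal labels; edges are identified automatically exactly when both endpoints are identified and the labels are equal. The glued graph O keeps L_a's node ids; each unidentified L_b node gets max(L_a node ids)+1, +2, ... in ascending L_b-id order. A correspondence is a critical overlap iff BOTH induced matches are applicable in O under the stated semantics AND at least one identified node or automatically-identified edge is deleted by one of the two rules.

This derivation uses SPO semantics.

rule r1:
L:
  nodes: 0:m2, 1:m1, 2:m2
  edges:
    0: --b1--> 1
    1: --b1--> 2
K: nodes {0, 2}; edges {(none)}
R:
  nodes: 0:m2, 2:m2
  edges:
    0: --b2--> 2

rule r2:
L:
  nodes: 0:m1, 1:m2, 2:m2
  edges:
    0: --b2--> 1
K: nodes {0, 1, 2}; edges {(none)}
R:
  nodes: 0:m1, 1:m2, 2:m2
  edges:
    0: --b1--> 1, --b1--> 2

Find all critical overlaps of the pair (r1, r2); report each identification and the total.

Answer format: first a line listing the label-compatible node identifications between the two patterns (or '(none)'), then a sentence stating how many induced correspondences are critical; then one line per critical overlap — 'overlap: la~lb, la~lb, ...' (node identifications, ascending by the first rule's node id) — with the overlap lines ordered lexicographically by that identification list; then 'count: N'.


label-compatible node identifications between L(r1) and L(r2): 0~1, 0~2, 1~0, 2~1, 2~2
7 of the induced correspondences are critical overlaps of r1 and r2.
overlap: 0~1, 1~0
overlap: 0~1, 1~0, 2~2
overlap: 0~2, 1~0
overlap: 0~2, 1~0, 2~1
overlap: 1~0
overlap: 1~0, 2~1
overlap: 1~0, 2~2
count: 7


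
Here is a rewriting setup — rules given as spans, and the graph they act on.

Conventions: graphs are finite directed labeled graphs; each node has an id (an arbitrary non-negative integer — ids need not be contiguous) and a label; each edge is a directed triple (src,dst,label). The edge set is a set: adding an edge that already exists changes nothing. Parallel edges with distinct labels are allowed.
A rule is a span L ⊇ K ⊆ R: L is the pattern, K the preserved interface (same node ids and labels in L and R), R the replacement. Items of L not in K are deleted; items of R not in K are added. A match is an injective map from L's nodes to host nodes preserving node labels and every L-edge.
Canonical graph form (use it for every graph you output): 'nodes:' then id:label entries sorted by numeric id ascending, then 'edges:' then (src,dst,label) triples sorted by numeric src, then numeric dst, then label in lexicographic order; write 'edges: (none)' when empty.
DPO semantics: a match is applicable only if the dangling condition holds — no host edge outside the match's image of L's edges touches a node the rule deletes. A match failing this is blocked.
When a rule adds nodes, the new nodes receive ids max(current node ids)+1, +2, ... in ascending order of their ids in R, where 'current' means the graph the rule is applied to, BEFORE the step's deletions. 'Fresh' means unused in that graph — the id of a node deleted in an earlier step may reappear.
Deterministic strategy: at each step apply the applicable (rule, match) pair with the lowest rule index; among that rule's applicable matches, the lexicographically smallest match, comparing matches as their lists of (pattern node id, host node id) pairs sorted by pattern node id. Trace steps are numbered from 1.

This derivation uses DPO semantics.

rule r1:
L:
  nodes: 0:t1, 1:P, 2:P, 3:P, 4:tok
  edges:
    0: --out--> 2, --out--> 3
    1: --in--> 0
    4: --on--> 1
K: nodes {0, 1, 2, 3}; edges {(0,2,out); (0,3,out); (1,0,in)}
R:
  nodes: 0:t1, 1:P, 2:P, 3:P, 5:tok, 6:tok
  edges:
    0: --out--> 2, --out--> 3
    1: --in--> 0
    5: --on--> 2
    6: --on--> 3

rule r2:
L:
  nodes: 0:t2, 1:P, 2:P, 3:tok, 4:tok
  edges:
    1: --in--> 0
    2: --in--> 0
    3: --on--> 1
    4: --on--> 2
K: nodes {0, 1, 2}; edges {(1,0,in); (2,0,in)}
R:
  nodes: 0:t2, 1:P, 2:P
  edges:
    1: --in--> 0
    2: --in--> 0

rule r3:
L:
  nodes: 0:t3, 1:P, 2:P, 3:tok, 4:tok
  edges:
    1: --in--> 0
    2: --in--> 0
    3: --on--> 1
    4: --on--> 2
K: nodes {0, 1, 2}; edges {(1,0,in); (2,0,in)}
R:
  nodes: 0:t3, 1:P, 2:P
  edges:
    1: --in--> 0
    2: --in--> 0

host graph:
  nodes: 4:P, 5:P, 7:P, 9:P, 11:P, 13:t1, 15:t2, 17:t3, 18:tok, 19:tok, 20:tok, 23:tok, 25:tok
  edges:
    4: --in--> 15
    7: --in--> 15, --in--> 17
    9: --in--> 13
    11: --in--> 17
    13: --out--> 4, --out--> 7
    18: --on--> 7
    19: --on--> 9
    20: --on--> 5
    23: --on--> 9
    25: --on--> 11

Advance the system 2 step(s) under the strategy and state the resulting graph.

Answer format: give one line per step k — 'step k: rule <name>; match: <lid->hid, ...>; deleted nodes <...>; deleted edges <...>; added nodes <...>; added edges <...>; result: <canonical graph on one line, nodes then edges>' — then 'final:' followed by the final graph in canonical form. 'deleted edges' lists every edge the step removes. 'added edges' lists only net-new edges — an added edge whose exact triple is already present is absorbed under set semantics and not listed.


step 1: rule r1; match: 0->13, 1->9, 2->4, 3->7, 4->19; deleted nodes 19; deleted edges (19,9,on); added nodes 26, 27; added edges (26,4,on); (27,7,on); result: nodes: 4:P, 5:P, 7:P, 9:P, 11:P, 13:t1, 15:t2, 17:t3, 18:tok, 20:tok, 23:tok, 25:tok, 26:tok, 27:tok edges: (4,15,in); (7,15,in); (7,17,in); (9,13,in); (11,17,in); (13,4,out); (13,7,out); (18,7,on); (20,5,on); (23,9,on); (25,11,on); (26,4,on); (27,7,on)
step 2: rule r1; match: 0->13, 1->9, 2->4, 3->7, 4->23; deleted nodes 23; deleted edges (23,9,on); added nodes 28, 29; added edges (28,4,on); (29,7,on); result: nodes: 4:P, 5:P, 7:P, 9:P, 11:P, 13:t1, 15:t2, 17:t3, 18:tok, 20:tok, 25:tok, 26:tok, 27:tok, 28:tok, 29:tok edges: (4,15,in); (7,15,in); (7,17,in); (9,13,in); (11,17,in); (13,4,out); (13,7,out); (18,7,on); (20,5,on); (25,11,on); (26,4,on); (27,7,on); (28,4,on); (29,7,on)
final:
nodes: 4:P, 5:P, 7:P, 9:P, 11:P, 13:t1, 15:t2, 17:t3, 18:tok, 20:tok, 25:tok, 26:tok, 27:tok, 28:tok, 29:tok
edges: (4,15,in); (7,15,in); (7,17,in); (9,13,in); (11,17,in); (13,4,out); (13,7,out); (18,7,on); (20,5,on); (25,11,on); (26,4,on); (27,7,on); (28,4,on); (29,7,on)


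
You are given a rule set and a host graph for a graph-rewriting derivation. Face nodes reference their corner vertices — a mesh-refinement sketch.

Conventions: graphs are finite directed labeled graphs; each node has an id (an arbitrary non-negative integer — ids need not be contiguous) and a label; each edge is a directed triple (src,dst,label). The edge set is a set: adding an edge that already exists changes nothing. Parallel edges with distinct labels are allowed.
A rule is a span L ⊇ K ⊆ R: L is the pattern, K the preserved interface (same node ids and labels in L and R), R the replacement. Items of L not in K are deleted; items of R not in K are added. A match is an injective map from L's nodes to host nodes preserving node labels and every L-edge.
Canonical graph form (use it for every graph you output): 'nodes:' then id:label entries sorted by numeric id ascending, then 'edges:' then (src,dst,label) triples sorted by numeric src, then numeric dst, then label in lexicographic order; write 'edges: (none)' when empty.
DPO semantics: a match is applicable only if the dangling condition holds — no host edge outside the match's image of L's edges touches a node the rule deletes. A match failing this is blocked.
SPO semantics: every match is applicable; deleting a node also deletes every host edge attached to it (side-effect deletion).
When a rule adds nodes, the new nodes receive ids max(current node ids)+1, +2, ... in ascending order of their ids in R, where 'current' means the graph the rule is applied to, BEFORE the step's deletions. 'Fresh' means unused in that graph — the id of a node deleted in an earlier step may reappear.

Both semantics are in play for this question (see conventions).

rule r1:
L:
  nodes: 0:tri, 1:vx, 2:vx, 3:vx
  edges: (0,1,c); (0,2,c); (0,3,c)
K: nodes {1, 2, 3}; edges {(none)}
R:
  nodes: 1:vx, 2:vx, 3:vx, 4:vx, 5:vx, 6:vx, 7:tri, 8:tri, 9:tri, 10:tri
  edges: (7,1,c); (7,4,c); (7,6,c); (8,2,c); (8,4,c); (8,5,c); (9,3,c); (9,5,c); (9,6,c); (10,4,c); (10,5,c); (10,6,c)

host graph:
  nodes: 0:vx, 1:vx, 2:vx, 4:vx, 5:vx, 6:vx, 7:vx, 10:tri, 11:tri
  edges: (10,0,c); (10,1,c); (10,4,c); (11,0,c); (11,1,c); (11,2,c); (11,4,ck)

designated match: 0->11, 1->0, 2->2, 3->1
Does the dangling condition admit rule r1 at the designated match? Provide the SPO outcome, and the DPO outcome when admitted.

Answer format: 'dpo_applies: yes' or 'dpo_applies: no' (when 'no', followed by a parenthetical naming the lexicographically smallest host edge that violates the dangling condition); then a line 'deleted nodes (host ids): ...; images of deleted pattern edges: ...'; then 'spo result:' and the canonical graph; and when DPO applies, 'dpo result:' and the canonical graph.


dpo_applies: no
(the rule deletes node 11, which keeps host edge (11,4,ck) outside the match image — the dangling condition fails, DPO blocks; SPO proceeds and side-deletes such edges)
deleted nodes (host ids): 11; images of deleted pattern edges: (11,0,c); (11,1,c); (11,2,c)
spo result:
nodes: 0:vx, 1:vx, 2:vx, 4:vx, 5:vx, 6:vx, 7:vx, 10:tri, 12:vx, 13:vx, 14:vx, 15:tri, 16:tri, 17:tri, 18:tri
edges: (10,0,c); (10,1,c); (10,4,c); (15,0,c); (15,12,c); (15,14,c); (16,2,c); (16,12,c); (16,13,c); (17,1,c); (17,13,c); (17,14,c); (18,12,c); (18,13,c); (18,14,c)


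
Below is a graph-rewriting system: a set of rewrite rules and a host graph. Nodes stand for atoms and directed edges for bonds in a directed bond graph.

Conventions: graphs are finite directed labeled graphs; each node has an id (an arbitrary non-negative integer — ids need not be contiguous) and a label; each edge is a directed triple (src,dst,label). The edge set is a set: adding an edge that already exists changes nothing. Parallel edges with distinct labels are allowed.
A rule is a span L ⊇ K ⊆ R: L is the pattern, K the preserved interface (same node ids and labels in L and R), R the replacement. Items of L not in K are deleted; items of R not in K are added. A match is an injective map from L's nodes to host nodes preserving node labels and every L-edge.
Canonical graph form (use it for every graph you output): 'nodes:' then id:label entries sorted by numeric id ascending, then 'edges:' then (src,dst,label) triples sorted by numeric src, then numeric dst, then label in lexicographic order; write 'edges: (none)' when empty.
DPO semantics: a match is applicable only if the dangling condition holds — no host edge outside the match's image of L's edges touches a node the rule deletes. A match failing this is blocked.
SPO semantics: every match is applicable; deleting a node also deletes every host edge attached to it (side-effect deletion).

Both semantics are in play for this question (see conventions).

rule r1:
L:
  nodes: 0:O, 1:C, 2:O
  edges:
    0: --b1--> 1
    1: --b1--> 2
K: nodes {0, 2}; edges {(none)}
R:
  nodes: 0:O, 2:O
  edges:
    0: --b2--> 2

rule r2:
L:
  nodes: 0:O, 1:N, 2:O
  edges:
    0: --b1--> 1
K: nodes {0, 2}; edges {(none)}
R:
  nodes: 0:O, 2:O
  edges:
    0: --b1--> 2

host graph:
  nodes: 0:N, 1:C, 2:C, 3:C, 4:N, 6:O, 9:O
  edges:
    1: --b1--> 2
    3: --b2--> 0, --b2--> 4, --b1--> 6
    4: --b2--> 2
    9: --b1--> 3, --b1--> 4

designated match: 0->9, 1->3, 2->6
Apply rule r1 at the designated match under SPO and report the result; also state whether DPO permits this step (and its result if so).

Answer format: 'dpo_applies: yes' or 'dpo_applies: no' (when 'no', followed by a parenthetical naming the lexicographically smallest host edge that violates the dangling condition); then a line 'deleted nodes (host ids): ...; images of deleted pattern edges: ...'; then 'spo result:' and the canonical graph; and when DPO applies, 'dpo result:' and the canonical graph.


dpo_applies: no
(the rule deletes node 3, which keeps host edge (3,0,b2) outside the match image — the dangling condition fails, DPO blocks; SPO proceeds and side-deletes such edges)
deleted nodes (host ids): 3; images of deleted pattern edges: (3,6,b1); (9,3,b1)
spo result:
nodes: 0:N, 1:C, 2:C, 4:N, 6:O, 9:O
edges: (1,2,b1); (4,2,b2); (9,4,b1); (9,6,b2)


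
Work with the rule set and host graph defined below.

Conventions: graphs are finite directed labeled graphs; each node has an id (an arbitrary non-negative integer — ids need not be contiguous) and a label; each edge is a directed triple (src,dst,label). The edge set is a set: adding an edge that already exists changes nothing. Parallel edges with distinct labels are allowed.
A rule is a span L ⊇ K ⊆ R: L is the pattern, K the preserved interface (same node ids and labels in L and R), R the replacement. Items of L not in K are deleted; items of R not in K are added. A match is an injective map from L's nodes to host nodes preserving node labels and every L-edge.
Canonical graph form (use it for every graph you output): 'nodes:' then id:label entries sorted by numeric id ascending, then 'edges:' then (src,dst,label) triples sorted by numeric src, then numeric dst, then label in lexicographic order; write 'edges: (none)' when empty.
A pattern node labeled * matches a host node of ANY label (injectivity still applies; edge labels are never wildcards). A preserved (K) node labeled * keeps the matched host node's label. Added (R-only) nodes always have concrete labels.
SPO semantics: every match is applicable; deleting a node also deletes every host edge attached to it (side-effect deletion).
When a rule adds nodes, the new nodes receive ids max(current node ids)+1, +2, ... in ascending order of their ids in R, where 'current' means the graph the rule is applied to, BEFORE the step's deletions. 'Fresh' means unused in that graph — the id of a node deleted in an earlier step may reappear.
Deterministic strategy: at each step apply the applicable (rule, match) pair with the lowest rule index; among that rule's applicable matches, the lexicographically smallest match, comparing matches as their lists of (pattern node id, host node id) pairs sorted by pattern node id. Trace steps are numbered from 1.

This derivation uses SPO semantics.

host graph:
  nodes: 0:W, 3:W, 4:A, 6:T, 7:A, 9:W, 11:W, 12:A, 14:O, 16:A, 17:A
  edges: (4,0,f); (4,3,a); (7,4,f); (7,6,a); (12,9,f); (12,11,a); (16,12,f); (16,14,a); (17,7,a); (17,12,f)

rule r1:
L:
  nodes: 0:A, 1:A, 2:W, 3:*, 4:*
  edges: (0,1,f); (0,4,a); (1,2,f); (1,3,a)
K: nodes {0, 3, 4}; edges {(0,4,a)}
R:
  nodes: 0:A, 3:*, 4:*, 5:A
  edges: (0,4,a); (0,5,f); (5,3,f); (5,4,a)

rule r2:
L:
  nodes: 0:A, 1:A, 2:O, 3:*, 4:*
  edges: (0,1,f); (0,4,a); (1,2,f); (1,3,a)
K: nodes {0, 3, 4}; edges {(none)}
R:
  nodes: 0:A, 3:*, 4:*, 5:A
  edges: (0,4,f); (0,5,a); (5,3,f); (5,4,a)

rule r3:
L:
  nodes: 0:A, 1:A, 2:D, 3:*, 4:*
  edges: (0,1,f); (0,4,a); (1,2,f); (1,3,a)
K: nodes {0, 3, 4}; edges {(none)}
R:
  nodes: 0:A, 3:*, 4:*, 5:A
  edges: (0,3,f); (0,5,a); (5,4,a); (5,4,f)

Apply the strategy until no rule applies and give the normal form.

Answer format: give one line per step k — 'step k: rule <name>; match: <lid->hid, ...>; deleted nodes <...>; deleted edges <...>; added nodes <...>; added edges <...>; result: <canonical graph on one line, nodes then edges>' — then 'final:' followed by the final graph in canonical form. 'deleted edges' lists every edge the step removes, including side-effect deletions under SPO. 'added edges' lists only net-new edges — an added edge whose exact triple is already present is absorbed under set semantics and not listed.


step 1: rule r1; match: 0->7, 1->4, 2->0, 3->3, 4->6; deleted nodes 0, 4; deleted edges (4,0,f); (4,3,a); (7,4,f); added nodes 18; added edges (7,18,f); (18,3,f); (18,6,a); result: nodes: 3:W, 6:T, 7:A, 9:W, 11:W, 12:A, 14:O, 16:A, 17:A, 18:A edges: (7,6,a); (7,18,f); (12,9,f); (12,11,a); (16,12,f); (16,14,a); (17,7,a); (17,12,f); (18,3,f); (18,6,a)
step 2: rule r1; match: 0->16, 1->12, 2->9, 3->11, 4->14; deleted nodes 9, 12; deleted edges (12,9,f); (12,11,a); (16,12,f); (17,12,f); added nodes 19; added edges (16,19,f); (19,11,f); (19,14,a); result: nodes: 3:W, 6:T, 7:A, 11:W, 14:O, 16:A, 17:A, 18:A, 19:A edges: (7,6,a); (7,18,f); (16,14,a); (16,19,f); (17,7,a); (18,3,f); (18,6,a); (19,11,f); (19,14,a)
final:
nodes: 3:W, 6:T, 7:A, 11:W, 14:O, 16:A, 17:A, 18:A, 19:A
edges: (7,6,a); (7,18,f); (16,14,a); (16,19,f); (17,7,a); (18,3,f); (18,6,a); (19,11,f); (19,14,a)


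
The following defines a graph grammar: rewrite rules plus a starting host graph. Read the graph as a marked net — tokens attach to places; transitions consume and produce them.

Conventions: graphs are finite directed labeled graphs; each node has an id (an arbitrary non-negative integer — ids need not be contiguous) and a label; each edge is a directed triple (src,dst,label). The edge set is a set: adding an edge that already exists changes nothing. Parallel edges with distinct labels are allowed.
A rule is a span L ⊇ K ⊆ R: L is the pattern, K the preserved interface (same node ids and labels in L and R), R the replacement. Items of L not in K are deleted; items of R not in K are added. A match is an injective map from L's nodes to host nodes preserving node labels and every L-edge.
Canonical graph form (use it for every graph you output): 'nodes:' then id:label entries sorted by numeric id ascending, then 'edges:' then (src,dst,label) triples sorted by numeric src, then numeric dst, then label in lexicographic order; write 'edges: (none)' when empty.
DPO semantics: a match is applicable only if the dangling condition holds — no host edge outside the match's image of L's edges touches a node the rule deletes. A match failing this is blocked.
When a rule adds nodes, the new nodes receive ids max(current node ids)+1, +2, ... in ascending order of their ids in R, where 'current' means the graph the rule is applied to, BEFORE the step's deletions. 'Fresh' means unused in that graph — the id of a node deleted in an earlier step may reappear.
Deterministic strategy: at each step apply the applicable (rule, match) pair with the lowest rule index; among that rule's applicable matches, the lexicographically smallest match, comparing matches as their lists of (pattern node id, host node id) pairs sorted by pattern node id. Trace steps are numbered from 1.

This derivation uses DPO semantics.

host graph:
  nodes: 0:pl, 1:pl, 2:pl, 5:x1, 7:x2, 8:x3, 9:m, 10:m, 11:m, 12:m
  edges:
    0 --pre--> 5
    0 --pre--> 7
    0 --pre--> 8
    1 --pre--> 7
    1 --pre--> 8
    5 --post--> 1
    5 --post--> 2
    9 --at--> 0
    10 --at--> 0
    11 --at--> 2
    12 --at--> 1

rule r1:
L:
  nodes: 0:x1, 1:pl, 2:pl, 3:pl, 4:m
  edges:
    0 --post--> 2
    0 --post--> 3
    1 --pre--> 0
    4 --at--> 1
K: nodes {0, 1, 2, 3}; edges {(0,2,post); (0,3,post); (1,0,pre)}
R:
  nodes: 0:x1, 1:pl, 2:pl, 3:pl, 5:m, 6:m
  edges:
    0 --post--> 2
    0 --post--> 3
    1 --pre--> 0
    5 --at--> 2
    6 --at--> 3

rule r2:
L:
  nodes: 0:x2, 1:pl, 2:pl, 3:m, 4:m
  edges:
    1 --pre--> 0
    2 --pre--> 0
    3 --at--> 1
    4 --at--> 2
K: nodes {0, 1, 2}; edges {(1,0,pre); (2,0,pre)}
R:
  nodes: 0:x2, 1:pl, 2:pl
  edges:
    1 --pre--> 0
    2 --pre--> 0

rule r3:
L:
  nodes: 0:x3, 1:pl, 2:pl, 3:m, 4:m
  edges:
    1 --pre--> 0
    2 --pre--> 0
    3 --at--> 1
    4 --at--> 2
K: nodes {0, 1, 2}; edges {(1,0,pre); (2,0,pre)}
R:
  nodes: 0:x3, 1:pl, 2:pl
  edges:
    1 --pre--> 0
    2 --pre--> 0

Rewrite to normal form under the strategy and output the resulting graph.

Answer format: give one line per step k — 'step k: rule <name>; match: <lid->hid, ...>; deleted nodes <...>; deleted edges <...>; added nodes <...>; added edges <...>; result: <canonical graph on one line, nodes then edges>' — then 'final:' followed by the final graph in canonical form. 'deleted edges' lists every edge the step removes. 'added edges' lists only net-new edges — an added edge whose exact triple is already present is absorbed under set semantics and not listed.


step 1: rule r1; match: 0->5, 1->0, 2->1, 3->2, 4->9; deleted nodes 9; deleted edges (9,0,at); added nodes 13, 14; added edges (13,1,at); (14,2,at); result: nodes: 0:pl, 1:pl, 2:pl, 5:x1, 7:x2, 8:x3, 10:m, 11:m, 12:m, 13:m, 14:m edges: (0,5,pre); (0,7,pre); (0,8,pre); (1,7,pre); (1,8,pre); (5,1,post); (5,2,post); (10,0,at); (11,2,at); (12,1,at); (13,1,at); (14,2,at)
step 2: rule r1; match: 0->5, 1->0, 2->1, 3->2, 4->10; deleted nodes 10; deleted edges (10,0,at); added nodes 15, 16; added edges (15,1,at); (16,2,at); result: nodes: 0:pl, 1:pl, 2:pl, 5:x1, 7:x2, 8:x3, 11:m, 12:m, 13:m, 14:m, 15:m, 16:m edges: (0,5,pre); (0,7,pre); (0,8,pre); (1,7,pre); (1,8,pre); (5,1,post); (5,2,post); (11,2,at); (12,1,at); (13,1,at); (14,2,at); (15,1,at); (16,2,at)
final:
nodes: 0:pl, 1:pl, 2:pl, 5:x1, 7:x2, 8:x3, 11:m, 12:m, 13:m, 14:m, 15:m, 16:m
edges: (0,5,pre); (0,7,pre); (0,8,pre); (1,7,pre); (1,8,pre); (5,1,post); (5,2,post); (11,2,at); (12,1,at); (13,1,at); (14,2,at); (15,1,at); (16,2,at)


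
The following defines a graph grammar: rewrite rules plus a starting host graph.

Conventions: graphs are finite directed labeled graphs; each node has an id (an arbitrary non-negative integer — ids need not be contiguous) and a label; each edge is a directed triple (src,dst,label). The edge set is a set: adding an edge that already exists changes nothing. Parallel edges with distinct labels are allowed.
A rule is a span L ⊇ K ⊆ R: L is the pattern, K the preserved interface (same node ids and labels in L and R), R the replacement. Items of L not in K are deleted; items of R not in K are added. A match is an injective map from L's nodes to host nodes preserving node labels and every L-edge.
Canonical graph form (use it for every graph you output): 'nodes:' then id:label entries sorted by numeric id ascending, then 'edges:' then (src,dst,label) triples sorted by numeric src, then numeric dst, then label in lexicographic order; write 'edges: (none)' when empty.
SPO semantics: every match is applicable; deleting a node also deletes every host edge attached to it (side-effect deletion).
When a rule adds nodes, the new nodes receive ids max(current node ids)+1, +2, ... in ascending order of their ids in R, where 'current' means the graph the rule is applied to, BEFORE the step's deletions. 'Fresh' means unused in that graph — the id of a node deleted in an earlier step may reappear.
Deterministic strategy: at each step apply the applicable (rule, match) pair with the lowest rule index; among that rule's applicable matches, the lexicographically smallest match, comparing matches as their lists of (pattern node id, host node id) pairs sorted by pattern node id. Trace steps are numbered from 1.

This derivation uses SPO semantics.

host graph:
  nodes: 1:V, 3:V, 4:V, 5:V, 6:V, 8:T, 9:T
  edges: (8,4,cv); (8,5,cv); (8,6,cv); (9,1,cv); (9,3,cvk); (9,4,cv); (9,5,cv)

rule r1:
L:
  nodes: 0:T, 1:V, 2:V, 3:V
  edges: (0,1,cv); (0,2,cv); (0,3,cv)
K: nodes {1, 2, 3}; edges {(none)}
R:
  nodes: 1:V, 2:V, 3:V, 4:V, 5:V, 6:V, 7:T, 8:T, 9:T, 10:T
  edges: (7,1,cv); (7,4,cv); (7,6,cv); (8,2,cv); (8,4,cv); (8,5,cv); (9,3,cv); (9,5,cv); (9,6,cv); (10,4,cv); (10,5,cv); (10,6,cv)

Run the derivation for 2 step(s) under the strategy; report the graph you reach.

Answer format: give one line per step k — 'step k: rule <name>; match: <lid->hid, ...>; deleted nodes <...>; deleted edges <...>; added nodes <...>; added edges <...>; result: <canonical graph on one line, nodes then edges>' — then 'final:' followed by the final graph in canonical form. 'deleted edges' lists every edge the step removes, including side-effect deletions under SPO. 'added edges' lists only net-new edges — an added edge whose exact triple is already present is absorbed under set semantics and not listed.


step 1: rule r1; match: 0->8, 1->4, 2->5, 3->6; deleted nodes 8; deleted edges (8,4,cv); (8,5,cv); (8,6,cv); added nodes 10, 11, 12, 13, 14, 15, 16; added edges (13,4,cv); (13,10,cv); (13,12,cv); (14,5,cv); (14,10,cv); (14,11,cv); (15,6,cv); (15,11,cv); (15,12,cv); (16,10,cv); (16,11,cv); (16,12,cv); result: nodes: 1:V, 3:V, 4:V, 5:V, 6:V, 9:T, 10:V, 11:V, 12:V, 13:T, 14:T, 15:T, 16:T edges: (9,1,cv); (9,3,cvk); (9,4,cv); (9,5,cv); (13,4,cv); (13,10,cv); (13,12,cv); (14,5,cv); (14,10,cv); (14,11,cv); (15,6,cv); (15,11,cv); (15,12,cv); (16,10,cv); (16,11,cv); (16,12,cv)
step 2: rule r1; match: 0->9, 1->1, 2->4, 3->5; deleted nodes 9; deleted edges (9,1,cv); (9,3,cvk); (9,4,cv); (9,5,cv); added nodes 17, 18, 19, 20, 21, 22, 23; added edges (20,1,cv); (20,17,cv); (20,19,cv); (21,4,cv); (21,17,cv); (21,18,cv); (22,5,cv); (22,18,cv); (22,19,cv); (23,17,cv); (23,18,cv); (23,19,cv); result: nodes: 1:V, 3:V, 4:V, 5:V, 6:V, 10:V, 11:V, 12:V, 13:T, 14:T, 15:T, 16:T, 17:V, 18:V, 19:V, 20:T, 21:T, 22:T, 23:T edges: (13,4,cv); (13,10,cv); (13,12,cv); (14,5,cv); (14,10,cv); (14,11,cv); (15,6,cv); (15,11,cv); (15,12,cv); (16,10,cv); (16,11,cv); (16,12,cv); (20,1,cv); (20,17,cv); (20,19,cv); (21,4,cv); (21,17,cv); (21,18,cv); (22,5,cv); (22,18,cv); (22,19,cv); (23,17,cv); (23,18,cv); (23,19,cv)
final:
nodes: 1:V, 3:V, 4:V, 5:V, 6:V, 10:V, 11:V, 12:V, 13:T, 14:T, 15:T, 16:T, 17:V, 18:V, 19:V, 20:T, 21:T, 22:T, 23:T
edges: (13,4,cv); (13,10,cv); (13,12,cv); (14,5,cv); (14,10,cv); (14,11,cv); (15,6,cv); (15,11,cv); (15,12,cv); (16,10,cv); (16,11,cv); (16,12,cv); (20,1,cv); (20,17,cv); (20,19,cv); (21,4,cv); (21,17,cv); (21,18,cv); (22,5,cv); (22,18,cv); (22,19,cv); (23,17,cv); (23,18,cv); (23,19,cv)
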